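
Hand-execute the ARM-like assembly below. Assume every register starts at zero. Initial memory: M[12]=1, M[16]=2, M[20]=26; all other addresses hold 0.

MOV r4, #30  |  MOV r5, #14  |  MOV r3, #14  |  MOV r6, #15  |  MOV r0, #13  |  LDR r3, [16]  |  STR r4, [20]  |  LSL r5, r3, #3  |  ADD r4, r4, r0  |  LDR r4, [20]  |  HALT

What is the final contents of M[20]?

MOV r4, #30 → r4=30
MOV r5, #14 → r5=14
MOV r3, #14 → r3=14
MOV r6, #15 → r6=15
MOV r0, #13 → r0=13
LDR r3, [16] → r3=M[16]=2
STR r4, [20] → M[20]=30
LSL r5, r3, #3 → r5=2<<3=16
ADD r4, r4, r0 → r4=30+13=43
LDR r4, [20] → r4=M[20]=30
halt.

30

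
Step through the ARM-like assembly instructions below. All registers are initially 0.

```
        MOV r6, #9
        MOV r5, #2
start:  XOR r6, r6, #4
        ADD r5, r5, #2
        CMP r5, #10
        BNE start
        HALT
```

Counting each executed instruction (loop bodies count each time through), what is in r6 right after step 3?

13

r6=9
r5=2
r6=9^4=13
After step 3: r6 = 13.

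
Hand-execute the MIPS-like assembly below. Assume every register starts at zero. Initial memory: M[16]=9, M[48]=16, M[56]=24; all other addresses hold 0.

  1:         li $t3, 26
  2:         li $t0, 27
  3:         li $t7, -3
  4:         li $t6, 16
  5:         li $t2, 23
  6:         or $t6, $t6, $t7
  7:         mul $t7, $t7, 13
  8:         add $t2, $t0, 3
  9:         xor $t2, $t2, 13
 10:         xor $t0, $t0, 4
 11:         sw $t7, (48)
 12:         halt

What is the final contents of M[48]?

-39

$t3=26
$t0=27
$t7=-3
$t6=16
$t2=23
$t6=16|(-3)=-3
$t7=(-3)*13=-39
$t2=27+3=30
$t2=30^13=19
$t0=27^4=31
sw $t7, (48) → M[48]=-39
halt.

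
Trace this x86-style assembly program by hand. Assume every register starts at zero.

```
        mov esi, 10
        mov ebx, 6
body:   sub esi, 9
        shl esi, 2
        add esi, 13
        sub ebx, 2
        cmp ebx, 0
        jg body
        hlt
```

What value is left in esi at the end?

after mov esi, 10: esi=10
after mov ebx, 6: ebx=6
after sub esi, 9: esi=10-9=1
after shl esi, 2: esi=1<<2=4
after add esi, 13: esi=4+13=17
after sub ebx, 2: ebx=6-2=4
cmp ebx, 0  (cmp 4,0)
jg body: taken
after sub esi, 9: esi=17-9=8
after shl esi, 2: esi=8<<2=32
after add esi, 13: esi=32+13=45
after sub ebx, 2: ebx=4-2=2
cmp ebx, 0  (cmp 2,0)
jg body: taken
after sub esi, 9: esi=45-9=36
after shl esi, 2: esi=36<<2=144
after add esi, 13: esi=144+13=157
after sub ebx, 2: ebx=2-2=0
cmp ebx, 0  (cmp 0,0)
jg body: not taken
halt.

157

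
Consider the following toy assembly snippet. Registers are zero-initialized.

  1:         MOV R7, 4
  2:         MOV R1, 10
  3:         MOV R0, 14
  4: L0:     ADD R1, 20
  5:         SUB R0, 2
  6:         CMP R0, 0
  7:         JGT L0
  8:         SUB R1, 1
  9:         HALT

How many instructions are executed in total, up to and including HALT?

33

MOV R7, 4 → R7=4
MOV R1, 10 → R1=10
MOV R0, 14 → R0=14
ADD R1, 20 → R1=10+20=30
SUB R0, 2 → R0=14-2=12
CMP R0, 0  (cmp 12,0)
JGT L0: taken
ADD R1, 20 → R1=30+20=50
SUB R0, 2 → R0=12-2=10
CMP R0, 0  (cmp 10,0)
JGT L0: taken
ADD R1, 20 → R1=50+20=70
SUB R0, 2 → R0=10-2=8
CMP R0, 0  (cmp 8,0)
JGT L0: taken
ADD R1, 20 → R1=70+20=90
SUB R0, 2 → R0=8-2=6
CMP R0, 0  (cmp 6,0)
JGT L0: taken
ADD R1, 20 → R1=90+20=110
SUB R0, 2 → R0=6-2=4
CMP R0, 0  (cmp 4,0)
JGT L0: taken
ADD R1, 20 → R1=110+20=130
SUB R0, 2 → R0=4-2=2
CMP R0, 0  (cmp 2,0)
JGT L0: taken
ADD R1, 20 → R1=130+20=150
SUB R0, 2 → R0=2-2=0
CMP R0, 0  (cmp 0,0)
JGT L0: not taken
SUB R1, 1 → R1=150-1=149
halt.
Total executed instructions: 33.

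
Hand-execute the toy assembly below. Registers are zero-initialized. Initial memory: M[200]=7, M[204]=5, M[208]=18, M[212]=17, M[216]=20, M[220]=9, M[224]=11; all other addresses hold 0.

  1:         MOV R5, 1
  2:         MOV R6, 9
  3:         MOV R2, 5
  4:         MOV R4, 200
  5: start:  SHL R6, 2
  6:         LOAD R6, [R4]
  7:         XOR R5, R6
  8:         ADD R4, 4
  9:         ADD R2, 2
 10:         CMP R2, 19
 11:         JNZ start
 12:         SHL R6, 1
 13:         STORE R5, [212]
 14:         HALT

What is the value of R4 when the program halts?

after MOV R5, 1: R5=1
after MOV R6, 9: R6=9
after MOV R2, 5: R2=5
after MOV R4, 200: R4=200
after SHL R6, 2: R6=9<<2=36
after LOAD R6, [R4]: R6=M[200]=7
after XOR R5, R6: R5=1^7=6
after ADD R4, 4: R4=200+4=204
after ADD R2, 2: R2=5+2=7
CMP R2, 19  (cmp 7,19)
JNZ start: taken
after SHL R6, 2: R6=7<<2=28
after LOAD R6, [R4]: R6=M[204]=5
after XOR R5, R6: R5=6^5=3
after ADD R4, 4: R4=204+4=208
after ADD R2, 2: R2=7+2=9
CMP R2, 19  (cmp 9,19)
JNZ start: taken
after SHL R6, 2: R6=5<<2=20
after LOAD R6, [R4]: R6=M[208]=18
after XOR R5, R6: R5=3^18=17
after ADD R4, 4: R4=208+4=212
after ADD R2, 2: R2=9+2=11
CMP R2, 19  (cmp 11,19)
JNZ start: taken
after SHL R6, 2: R6=18<<2=72
after LOAD R6, [R4]: R6=M[212]=17
after XOR R5, R6: R5=17^17=0
after ADD R4, 4: R4=212+4=216
after ADD R2, 2: R2=11+2=13
CMP R2, 19  (cmp 13,19)
JNZ start: taken
after SHL R6, 2: R6=17<<2=68
after LOAD R6, [R4]: R6=M[216]=20
after XOR R5, R6: R5=0^20=20
after ADD R4, 4: R4=216+4=220
after ADD R2, 2: R2=13+2=15
CMP R2, 19  (cmp 15,19)
JNZ start: taken
after SHL R6, 2: R6=20<<2=80
after LOAD R6, [R4]: R6=M[220]=9
after XOR R5, R6: R5=20^9=29
after ADD R4, 4: R4=220+4=224
after ADD R2, 2: R2=15+2=17
CMP R2, 19  (cmp 17,19)
JNZ start: taken
after SHL R6, 2: R6=9<<2=36
after LOAD R6, [R4]: R6=M[224]=11
after XOR R5, R6: R5=29^11=22
after ADD R4, 4: R4=224+4=228
after ADD R2, 2: R2=17+2=19
CMP R2, 19  (cmp 19,19)
JNZ start: not taken
after SHL R6, 1: R6=11<<1=22
STORE R5, [212] → M[212]=22
halt.

228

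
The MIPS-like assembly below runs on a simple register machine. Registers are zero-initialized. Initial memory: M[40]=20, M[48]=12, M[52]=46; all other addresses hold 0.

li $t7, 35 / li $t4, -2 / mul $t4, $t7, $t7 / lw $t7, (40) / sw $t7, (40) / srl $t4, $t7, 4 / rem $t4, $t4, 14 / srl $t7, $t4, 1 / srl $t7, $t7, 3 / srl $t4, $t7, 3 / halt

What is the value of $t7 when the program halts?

$t7=35
$t4=-2
$t4=35*35=1225
$t7=M[40]=20
sw $t7, (40) → M[40]=20
$t4=20>>4=1
$t4=1%14=1
$t7=1>>1=0
$t7=0>>3=0
$t4=0>>3=0
halt.

0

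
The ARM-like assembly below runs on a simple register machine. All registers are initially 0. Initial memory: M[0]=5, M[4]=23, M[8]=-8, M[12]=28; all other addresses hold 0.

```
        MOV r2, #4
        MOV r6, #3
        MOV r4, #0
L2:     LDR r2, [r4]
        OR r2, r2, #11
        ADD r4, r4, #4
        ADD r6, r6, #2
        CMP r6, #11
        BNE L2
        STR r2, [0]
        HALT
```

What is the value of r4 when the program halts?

MOV r2, #4 → r2=4
MOV r6, #3 → r6=3
MOV r4, #0 → r4=0
LDR r2, [r4] → r2=M[0]=5
OR r2, r2, #11 → r2=5|11=15
ADD r4, r4, #4 → r4=0+4=4
ADD r6, r6, #2 → r6=3+2=5
CMP r6, #11  (cmp 5,11)
BNE L2: taken
LDR r2, [r4] → r2=M[4]=23
OR r2, r2, #11 → r2=23|11=31
ADD r4, r4, #4 → r4=4+4=8
ADD r6, r6, #2 → r6=5+2=7
CMP r6, #11  (cmp 7,11)
BNE L2: taken
LDR r2, [r4] → r2=M[8]=-8
OR r2, r2, #11 → r2=(-8)|11=-5
ADD r4, r4, #4 → r4=8+4=12
ADD r6, r6, #2 → r6=7+2=9
CMP r6, #11  (cmp 9,11)
BNE L2: taken
LDR r2, [r4] → r2=M[12]=28
OR r2, r2, #11 → r2=28|11=31
ADD r4, r4, #4 → r4=12+4=16
ADD r6, r6, #2 → r6=9+2=11
CMP r6, #11  (cmp 11,11)
BNE L2: not taken
STR r2, [0] → M[0]=31
halt.

16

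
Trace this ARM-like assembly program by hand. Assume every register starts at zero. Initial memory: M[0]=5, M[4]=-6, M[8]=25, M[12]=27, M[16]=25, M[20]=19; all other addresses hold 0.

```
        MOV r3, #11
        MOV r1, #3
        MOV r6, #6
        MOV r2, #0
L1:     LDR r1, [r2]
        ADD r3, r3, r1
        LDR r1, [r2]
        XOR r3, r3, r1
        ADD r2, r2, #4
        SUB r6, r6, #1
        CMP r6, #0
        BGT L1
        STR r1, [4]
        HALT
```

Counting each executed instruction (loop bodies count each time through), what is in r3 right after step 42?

91

r3=11
r1=3
r6=6
r2=0
r1=M[0]=5
r3=11+5=16
r1=M[0]=5
r3=16^5=21
r2=0+4=4
r6=6-1=5
CMP r6, #0  (cmp 5,0)
BGT L1: taken
r1=M[4]=-6
r3=21+(-6)=15
r1=M[4]=-6
r3=15^(-6)=-11
r2=4+4=8
r6=5-1=4
CMP r6, #0  (cmp 4,0)
BGT L1: taken
r1=M[8]=25
r3=(-11)+25=14
r1=M[8]=25
r3=14^25=23
r2=8+4=12
r6=4-1=3
CMP r6, #0  (cmp 3,0)
BGT L1: taken
r1=M[12]=27
r3=23+27=50
r1=M[12]=27
r3=50^27=41
r2=12+4=16
r6=3-1=2
CMP r6, #0  (cmp 2,0)
BGT L1: taken
r1=M[16]=25
r3=41+25=66
r1=M[16]=25
r3=66^25=91
r2=16+4=20
r6=2-1=1
After step 42: r3 = 91.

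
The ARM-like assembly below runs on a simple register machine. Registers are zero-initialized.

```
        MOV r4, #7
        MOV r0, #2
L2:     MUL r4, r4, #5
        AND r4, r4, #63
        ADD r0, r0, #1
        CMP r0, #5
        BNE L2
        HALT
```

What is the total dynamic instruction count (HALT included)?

18

r4=7
r0=2
r4=7*5=35
r4=35&63=35
r0=2+1=3
CMP r0, #5  (cmp 3,5)
BNE L2: taken
r4=35*5=175
r4=175&63=47
r0=3+1=4
CMP r0, #5  (cmp 4,5)
BNE L2: taken
r4=47*5=235
r4=235&63=43
r0=4+1=5
CMP r0, #5  (cmp 5,5)
BNE L2: not taken
halt.
Total executed instructions: 18.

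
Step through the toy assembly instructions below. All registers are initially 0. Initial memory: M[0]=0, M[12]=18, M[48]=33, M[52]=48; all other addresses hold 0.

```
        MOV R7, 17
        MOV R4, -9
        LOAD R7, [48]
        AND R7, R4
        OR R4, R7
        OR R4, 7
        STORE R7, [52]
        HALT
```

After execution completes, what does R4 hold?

-9

R7=17
R4=-9
R7=M[48]=33
R7=33&(-9)=33
R4=(-9)|33=-9
R4=(-9)|7=-9
STORE R7, [52] → M[52]=33
halt.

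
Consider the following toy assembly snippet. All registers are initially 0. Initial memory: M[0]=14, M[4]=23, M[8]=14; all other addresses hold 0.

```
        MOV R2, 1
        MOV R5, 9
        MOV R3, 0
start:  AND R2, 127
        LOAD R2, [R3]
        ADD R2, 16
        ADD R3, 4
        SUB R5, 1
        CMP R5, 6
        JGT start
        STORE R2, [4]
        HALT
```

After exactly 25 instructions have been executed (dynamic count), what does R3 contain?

after MOV R2, 1: R2=1
after MOV R5, 9: R5=9
after MOV R3, 0: R3=0
after AND R2, 127: R2=1&127=1
after LOAD R2, [R3]: R2=M[0]=14
after ADD R2, 16: R2=14+16=30
after ADD R3, 4: R3=0+4=4
after SUB R5, 1: R5=9-1=8
CMP R5, 6  (cmp 8,6)
JGT start: taken
after AND R2, 127: R2=30&127=30
after LOAD R2, [R3]: R2=M[4]=23
after ADD R2, 16: R2=23+16=39
after ADD R3, 4: R3=4+4=8
after SUB R5, 1: R5=8-1=7
CMP R5, 6  (cmp 7,6)
JGT start: taken
after AND R2, 127: R2=39&127=39
after LOAD R2, [R3]: R2=M[8]=14
after ADD R2, 16: R2=14+16=30
after ADD R3, 4: R3=8+4=12
after SUB R5, 1: R5=7-1=6
CMP R5, 6  (cmp 6,6)
JGT start: not taken
STORE R2, [4] → M[4]=30
After step 25: R3 = 12.

12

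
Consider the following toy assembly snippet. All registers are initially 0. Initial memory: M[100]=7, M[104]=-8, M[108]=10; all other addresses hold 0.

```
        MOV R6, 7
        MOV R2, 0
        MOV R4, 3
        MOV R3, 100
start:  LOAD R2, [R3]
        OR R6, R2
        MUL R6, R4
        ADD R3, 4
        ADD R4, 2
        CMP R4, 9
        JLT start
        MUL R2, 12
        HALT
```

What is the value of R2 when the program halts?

120

after MOV R6, 7: R6=7
after MOV R2, 0: R2=0
after MOV R4, 3: R4=3
after MOV R3, 100: R3=100
after LOAD R2, [R3]: R2=M[100]=7
after OR R6, R2: R6=7|7=7
after MUL R6, R4: R6=7*3=21
after ADD R3, 4: R3=100+4=104
after ADD R4, 2: R4=3+2=5
CMP R4, 9  (cmp 5,9)
JLT start: taken
after LOAD R2, [R3]: R2=M[104]=-8
after OR R6, R2: R6=21|(-8)=-3
after MUL R6, R4: R6=(-3)*5=-15
after ADD R3, 4: R3=104+4=108
after ADD R4, 2: R4=5+2=7
CMP R4, 9  (cmp 7,9)
JLT start: taken
after LOAD R2, [R3]: R2=M[108]=10
after OR R6, R2: R6=(-15)|10=-5
after MUL R6, R4: R6=(-5)*7=-35
after ADD R3, 4: R3=108+4=112
after ADD R4, 2: R4=7+2=9
CMP R4, 9  (cmp 9,9)
JLT start: not taken
after MUL R2, 12: R2=10*12=120
halt.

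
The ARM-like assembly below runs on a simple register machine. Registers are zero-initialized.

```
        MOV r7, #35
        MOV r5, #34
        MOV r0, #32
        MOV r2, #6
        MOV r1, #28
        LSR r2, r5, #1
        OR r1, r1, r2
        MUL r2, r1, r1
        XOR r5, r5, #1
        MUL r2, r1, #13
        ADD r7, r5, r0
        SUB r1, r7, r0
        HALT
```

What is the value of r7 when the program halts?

r7=35
r5=34
r0=32
r2=6
r1=28
r2=34>>1=17
r1=28|17=29
r2=29*29=841
r5=34^1=35
r2=29*13=377
r7=35+32=67
r1=67-32=35
halt.

67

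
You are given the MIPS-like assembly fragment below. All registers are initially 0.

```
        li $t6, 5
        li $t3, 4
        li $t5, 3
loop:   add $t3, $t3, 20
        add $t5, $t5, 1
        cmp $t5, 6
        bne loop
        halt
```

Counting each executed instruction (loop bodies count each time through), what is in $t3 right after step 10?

44

li $t6, 5 → $t6=5
li $t3, 4 → $t3=4
li $t5, 3 → $t5=3
add $t3, $t3, 20 → $t3=4+20=24
add $t5, $t5, 1 → $t5=3+1=4
cmp $t5, 6  (cmp 4,6)
bne loop: taken
add $t3, $t3, 20 → $t3=24+20=44
add $t5, $t5, 1 → $t5=4+1=5
cmp $t5, 6  (cmp 5,6)
After step 10: $t3 = 44.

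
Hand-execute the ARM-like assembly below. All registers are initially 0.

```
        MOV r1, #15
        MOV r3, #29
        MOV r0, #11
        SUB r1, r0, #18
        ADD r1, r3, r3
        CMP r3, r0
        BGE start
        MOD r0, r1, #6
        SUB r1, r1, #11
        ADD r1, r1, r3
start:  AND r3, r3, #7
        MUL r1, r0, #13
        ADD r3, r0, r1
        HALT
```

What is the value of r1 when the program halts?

143

MOV r1, #15 → r1=15
MOV r3, #29 → r3=29
MOV r0, #11 → r0=11
SUB r1, r0, #18 → r1=11-18=-7
ADD r1, r3, r3 → r1=29+29=58
CMP r3, r0  (cmp 29,11)
BGE start: taken
AND r3, r3, #7 → r3=29&7=5
MUL r1, r0, #13 → r1=11*13=143
ADD r3, r0, r1 → r3=11+143=154
halt.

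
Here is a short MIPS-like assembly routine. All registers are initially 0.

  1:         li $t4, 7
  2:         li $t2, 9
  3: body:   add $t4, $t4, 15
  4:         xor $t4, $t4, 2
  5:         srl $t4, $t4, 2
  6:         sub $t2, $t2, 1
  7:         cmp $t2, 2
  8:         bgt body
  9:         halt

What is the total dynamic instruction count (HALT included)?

45

li $t4, 7 → $t4=7
li $t2, 9 → $t2=9
add $t4, $t4, 15 → $t4=7+15=22
xor $t4, $t4, 2 → $t4=22^2=20
srl $t4, $t4, 2 → $t4=20>>2=5
sub $t2, $t2, 1 → $t2=9-1=8
cmp $t2, 2  (cmp 8,2)
bgt body: taken
add $t4, $t4, 15 → $t4=5+15=20
xor $t4, $t4, 2 → $t4=20^2=22
srl $t4, $t4, 2 → $t4=22>>2=5
sub $t2, $t2, 1 → $t2=8-1=7
cmp $t2, 2  (cmp 7,2)
bgt body: taken
add $t4, $t4, 15 → $t4=5+15=20
xor $t4, $t4, 2 → $t4=20^2=22
srl $t4, $t4, 2 → $t4=22>>2=5
sub $t2, $t2, 1 → $t2=7-1=6
cmp $t2, 2  (cmp 6,2)
bgt body: taken
add $t4, $t4, 15 → $t4=5+15=20
xor $t4, $t4, 2 → $t4=20^2=22
srl $t4, $t4, 2 → $t4=22>>2=5
sub $t2, $t2, 1 → $t2=6-1=5
cmp $t2, 2  (cmp 5,2)
bgt body: taken
add $t4, $t4, 15 → $t4=5+15=20
xor $t4, $t4, 2 → $t4=20^2=22
srl $t4, $t4, 2 → $t4=22>>2=5
sub $t2, $t2, 1 → $t2=5-1=4
cmp $t2, 2  (cmp 4,2)
bgt body: taken
add $t4, $t4, 15 → $t4=5+15=20
xor $t4, $t4, 2 → $t4=20^2=22
srl $t4, $t4, 2 → $t4=22>>2=5
sub $t2, $t2, 1 → $t2=4-1=3
cmp $t2, 2  (cmp 3,2)
bgt body: taken
add $t4, $t4, 15 → $t4=5+15=20
xor $t4, $t4, 2 → $t4=20^2=22
srl $t4, $t4, 2 → $t4=22>>2=5
sub $t2, $t2, 1 → $t2=3-1=2
cmp $t2, 2  (cmp 2,2)
bgt body: not taken
halt.
Total executed instructions: 45.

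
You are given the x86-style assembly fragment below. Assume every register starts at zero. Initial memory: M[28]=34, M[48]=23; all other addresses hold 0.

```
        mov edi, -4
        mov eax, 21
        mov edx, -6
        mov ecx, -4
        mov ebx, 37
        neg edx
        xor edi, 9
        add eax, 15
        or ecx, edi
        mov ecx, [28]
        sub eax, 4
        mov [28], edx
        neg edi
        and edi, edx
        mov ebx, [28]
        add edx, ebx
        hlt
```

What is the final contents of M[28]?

edi=-4
eax=21
edx=-6
ecx=-4
ebx=37
edx=-(-6)=6
edi=(-4)^9=-11
eax=21+15=36
ecx=(-4)|(-11)=-3
ecx=M[28]=34
eax=36-4=32
mov [28], edx → M[28]=6
edi=-(-11)=11
edi=11&6=2
ebx=M[28]=6
edx=6+6=12
halt.

6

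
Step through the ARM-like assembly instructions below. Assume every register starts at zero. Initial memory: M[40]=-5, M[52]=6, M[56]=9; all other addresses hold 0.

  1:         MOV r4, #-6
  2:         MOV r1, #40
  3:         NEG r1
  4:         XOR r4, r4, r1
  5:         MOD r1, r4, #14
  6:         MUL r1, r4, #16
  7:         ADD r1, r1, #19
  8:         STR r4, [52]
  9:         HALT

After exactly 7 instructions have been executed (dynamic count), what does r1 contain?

563

r4=-6
r1=40
r1=-(40)=-40
r4=(-6)^(-40)=34
r1=34%14=6
r1=34*16=544
r1=544+19=563
After step 7: r1 = 563.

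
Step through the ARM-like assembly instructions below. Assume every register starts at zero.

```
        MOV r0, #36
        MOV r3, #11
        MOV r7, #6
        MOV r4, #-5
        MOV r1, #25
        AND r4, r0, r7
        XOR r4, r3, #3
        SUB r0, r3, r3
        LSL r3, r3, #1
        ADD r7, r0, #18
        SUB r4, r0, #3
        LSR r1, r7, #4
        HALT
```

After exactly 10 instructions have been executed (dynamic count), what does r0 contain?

MOV r0, #36 → r0=36
MOV r3, #11 → r3=11
MOV r7, #6 → r7=6
MOV r4, #-5 → r4=-5
MOV r1, #25 → r1=25
AND r4, r0, r7 → r4=36&6=4
XOR r4, r3, #3 → r4=11^3=8
SUB r0, r3, r3 → r0=11-11=0
LSL r3, r3, #1 → r3=11<<1=22
ADD r7, r0, #18 → r7=0+18=18
After step 10: r0 = 0.

0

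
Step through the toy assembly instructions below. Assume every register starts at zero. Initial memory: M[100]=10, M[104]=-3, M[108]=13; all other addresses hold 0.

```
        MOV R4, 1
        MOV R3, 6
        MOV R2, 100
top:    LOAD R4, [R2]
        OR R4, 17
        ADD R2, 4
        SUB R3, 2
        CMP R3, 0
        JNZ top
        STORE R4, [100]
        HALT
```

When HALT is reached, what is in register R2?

MOV R4, 1 → R4=1
MOV R3, 6 → R3=6
MOV R2, 100 → R2=100
LOAD R4, [R2] → R4=M[100]=10
OR R4, 17 → R4=10|17=27
ADD R2, 4 → R2=100+4=104
SUB R3, 2 → R3=6-2=4
CMP R3, 0  (cmp 4,0)
JNZ top: taken
LOAD R4, [R2] → R4=M[104]=-3
OR R4, 17 → R4=(-3)|17=-3
ADD R2, 4 → R2=104+4=108
SUB R3, 2 → R3=4-2=2
CMP R3, 0  (cmp 2,0)
JNZ top: taken
LOAD R4, [R2] → R4=M[108]=13
OR R4, 17 → R4=13|17=29
ADD R2, 4 → R2=108+4=112
SUB R3, 2 → R3=2-2=0
CMP R3, 0  (cmp 0,0)
JNZ top: not taken
STORE R4, [100] → M[100]=29
halt.

112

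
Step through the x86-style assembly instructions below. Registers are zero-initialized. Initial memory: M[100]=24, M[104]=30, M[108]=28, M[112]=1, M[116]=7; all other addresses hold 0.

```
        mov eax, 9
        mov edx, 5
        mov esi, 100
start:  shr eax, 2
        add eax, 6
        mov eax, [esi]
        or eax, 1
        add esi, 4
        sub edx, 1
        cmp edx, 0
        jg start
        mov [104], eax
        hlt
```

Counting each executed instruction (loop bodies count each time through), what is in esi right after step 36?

eax=9
edx=5
esi=100
eax=9>>2=2
eax=2+6=8
eax=M[100]=24
eax=24|1=25
esi=100+4=104
edx=5-1=4
cmp edx, 0  (cmp 4,0)
jg start: taken
eax=25>>2=6
eax=6+6=12
eax=M[104]=30
eax=30|1=31
esi=104+4=108
edx=4-1=3
cmp edx, 0  (cmp 3,0)
jg start: taken
eax=31>>2=7
eax=7+6=13
eax=M[108]=28
eax=28|1=29
esi=108+4=112
edx=3-1=2
cmp edx, 0  (cmp 2,0)
jg start: taken
eax=29>>2=7
eax=7+6=13
eax=M[112]=1
eax=1|1=1
esi=112+4=116
edx=2-1=1
cmp edx, 0  (cmp 1,0)
jg start: taken
eax=1>>2=0
After step 36: esi = 116.

116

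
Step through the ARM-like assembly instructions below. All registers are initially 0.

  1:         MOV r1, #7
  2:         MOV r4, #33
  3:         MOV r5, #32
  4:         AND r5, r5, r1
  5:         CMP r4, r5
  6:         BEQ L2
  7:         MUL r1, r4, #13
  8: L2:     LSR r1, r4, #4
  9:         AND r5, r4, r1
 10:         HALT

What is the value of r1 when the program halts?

2

r1=7
r4=33
r5=32
r5=32&7=0
CMP r4, r5  (cmp 33,0)
BEQ L2: not taken
r1=33*13=429
r1=33>>4=2
r5=33&2=0
halt.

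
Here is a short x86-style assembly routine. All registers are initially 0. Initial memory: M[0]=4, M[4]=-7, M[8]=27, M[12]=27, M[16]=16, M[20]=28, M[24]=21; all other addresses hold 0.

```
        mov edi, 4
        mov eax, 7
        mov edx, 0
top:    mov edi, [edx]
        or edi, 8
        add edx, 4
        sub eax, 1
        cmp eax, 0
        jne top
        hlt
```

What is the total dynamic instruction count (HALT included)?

edi=4
eax=7
edx=0
edi=M[0]=4
edi=4|8=12
edx=0+4=4
eax=7-1=6
cmp eax, 0  (cmp 6,0)
jne top: taken
edi=M[4]=-7
edi=(-7)|8=-7
edx=4+4=8
eax=6-1=5
cmp eax, 0  (cmp 5,0)
jne top: taken
edi=M[8]=27
edi=27|8=27
edx=8+4=12
eax=5-1=4
cmp eax, 0  (cmp 4,0)
jne top: taken
edi=M[12]=27
edi=27|8=27
edx=12+4=16
eax=4-1=3
cmp eax, 0  (cmp 3,0)
jne top: taken
edi=M[16]=16
edi=16|8=24
edx=16+4=20
eax=3-1=2
cmp eax, 0  (cmp 2,0)
jne top: taken
edi=M[20]=28
edi=28|8=28
edx=20+4=24
eax=2-1=1
cmp eax, 0  (cmp 1,0)
jne top: taken
edi=M[24]=21
edi=21|8=29
edx=24+4=28
eax=1-1=0
cmp eax, 0  (cmp 0,0)
jne top: not taken
halt.
Total executed instructions: 46.

46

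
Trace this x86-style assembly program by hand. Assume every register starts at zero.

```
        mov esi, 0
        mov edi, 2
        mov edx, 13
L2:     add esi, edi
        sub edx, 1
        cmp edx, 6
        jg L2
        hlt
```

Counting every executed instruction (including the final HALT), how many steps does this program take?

after mov esi, 0: esi=0
after mov edi, 2: edi=2
after mov edx, 13: edx=13
after add esi, edi: esi=0+2=2
after sub edx, 1: edx=13-1=12
cmp edx, 6  (cmp 12,6)
jg L2: taken
after add esi, edi: esi=2+2=4
after sub edx, 1: edx=12-1=11
cmp edx, 6  (cmp 11,6)
jg L2: taken
after add esi, edi: esi=4+2=6
after sub edx, 1: edx=11-1=10
cmp edx, 6  (cmp 10,6)
jg L2: taken
after add esi, edi: esi=6+2=8
after sub edx, 1: edx=10-1=9
cmp edx, 6  (cmp 9,6)
jg L2: taken
after add esi, edi: esi=8+2=10
after sub edx, 1: edx=9-1=8
cmp edx, 6  (cmp 8,6)
jg L2: taken
after add esi, edi: esi=10+2=12
after sub edx, 1: edx=8-1=7
cmp edx, 6  (cmp 7,6)
jg L2: taken
after add esi, edi: esi=12+2=14
after sub edx, 1: edx=7-1=6
cmp edx, 6  (cmp 6,6)
jg L2: not taken
halt.
Total executed instructions: 32.

32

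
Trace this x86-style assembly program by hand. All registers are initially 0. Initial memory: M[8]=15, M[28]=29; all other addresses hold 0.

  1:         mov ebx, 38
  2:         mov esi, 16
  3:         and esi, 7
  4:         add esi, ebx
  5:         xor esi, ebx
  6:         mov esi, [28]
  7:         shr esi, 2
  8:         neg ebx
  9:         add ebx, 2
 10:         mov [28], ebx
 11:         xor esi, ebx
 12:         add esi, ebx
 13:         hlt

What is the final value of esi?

ebx=38
esi=16
esi=16&7=0
esi=0+38=38
esi=38^38=0
esi=M[28]=29
esi=29>>2=7
ebx=-(38)=-38
ebx=(-38)+2=-36
mov [28], ebx → M[28]=-36
esi=7^(-36)=-37
esi=(-37)+(-36)=-73
halt.

-73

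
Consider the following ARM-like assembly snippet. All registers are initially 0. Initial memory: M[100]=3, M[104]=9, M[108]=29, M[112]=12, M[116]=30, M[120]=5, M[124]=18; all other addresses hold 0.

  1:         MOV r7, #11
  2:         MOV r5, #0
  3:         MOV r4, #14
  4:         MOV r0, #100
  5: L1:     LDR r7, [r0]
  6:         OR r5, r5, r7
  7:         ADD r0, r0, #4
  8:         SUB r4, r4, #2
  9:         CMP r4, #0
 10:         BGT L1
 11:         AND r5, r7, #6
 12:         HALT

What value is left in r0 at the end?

MOV r7, #11 → r7=11
MOV r5, #0 → r5=0
MOV r4, #14 → r4=14
MOV r0, #100 → r0=100
LDR r7, [r0] → r7=M[100]=3
OR r5, r5, r7 → r5=0|3=3
ADD r0, r0, #4 → r0=100+4=104
SUB r4, r4, #2 → r4=14-2=12
CMP r4, #0  (cmp 12,0)
BGT L1: taken
LDR r7, [r0] → r7=M[104]=9
OR r5, r5, r7 → r5=3|9=11
ADD r0, r0, #4 → r0=104+4=108
SUB r4, r4, #2 → r4=12-2=10
CMP r4, #0  (cmp 10,0)
BGT L1: taken
LDR r7, [r0] → r7=M[108]=29
OR r5, r5, r7 → r5=11|29=31
ADD r0, r0, #4 → r0=108+4=112
SUB r4, r4, #2 → r4=10-2=8
CMP r4, #0  (cmp 8,0)
BGT L1: taken
LDR r7, [r0] → r7=M[112]=12
OR r5, r5, r7 → r5=31|12=31
ADD r0, r0, #4 → r0=112+4=116
SUB r4, r4, #2 → r4=8-2=6
CMP r4, #0  (cmp 6,0)
BGT L1: taken
LDR r7, [r0] → r7=M[116]=30
OR r5, r5, r7 → r5=31|30=31
ADD r0, r0, #4 → r0=116+4=120
SUB r4, r4, #2 → r4=6-2=4
CMP r4, #0  (cmp 4,0)
BGT L1: taken
LDR r7, [r0] → r7=M[120]=5
OR r5, r5, r7 → r5=31|5=31
ADD r0, r0, #4 → r0=120+4=124
SUB r4, r4, #2 → r4=4-2=2
CMP r4, #0  (cmp 2,0)
BGT L1: taken
LDR r7, [r0] → r7=M[124]=18
OR r5, r5, r7 → r5=31|18=31
ADD r0, r0, #4 → r0=124+4=128
SUB r4, r4, #2 → r4=2-2=0
CMP r4, #0  (cmp 0,0)
BGT L1: not taken
AND r5, r7, #6 → r5=18&6=2
halt.

128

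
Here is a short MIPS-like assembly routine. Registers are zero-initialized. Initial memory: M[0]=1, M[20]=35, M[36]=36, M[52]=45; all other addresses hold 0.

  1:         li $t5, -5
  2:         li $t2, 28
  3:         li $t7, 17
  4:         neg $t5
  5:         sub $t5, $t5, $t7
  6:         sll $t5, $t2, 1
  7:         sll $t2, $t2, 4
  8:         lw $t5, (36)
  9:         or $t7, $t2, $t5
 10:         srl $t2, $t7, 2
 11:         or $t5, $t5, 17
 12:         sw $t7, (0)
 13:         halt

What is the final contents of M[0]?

$t5=-5
$t2=28
$t7=17
$t5=-(-5)=5
$t5=5-17=-12
$t5=28<<1=56
$t2=28<<4=448
$t5=M[36]=36
$t7=448|36=484
$t2=484>>2=121
$t5=36|17=53
sw $t7, (0) → M[0]=484
halt.

484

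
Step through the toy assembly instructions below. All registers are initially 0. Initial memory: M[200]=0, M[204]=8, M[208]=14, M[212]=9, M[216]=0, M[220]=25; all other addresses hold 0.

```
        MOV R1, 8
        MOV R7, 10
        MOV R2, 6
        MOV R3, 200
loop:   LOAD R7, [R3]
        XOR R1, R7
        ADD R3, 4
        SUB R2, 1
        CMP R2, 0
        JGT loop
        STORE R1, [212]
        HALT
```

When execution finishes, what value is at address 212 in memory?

30

after MOV R1, 8: R1=8
after MOV R7, 10: R7=10
after MOV R2, 6: R2=6
after MOV R3, 200: R3=200
after LOAD R7, [R3]: R7=M[200]=0
after XOR R1, R7: R1=8^0=8
after ADD R3, 4: R3=200+4=204
after SUB R2, 1: R2=6-1=5
CMP R2, 0  (cmp 5,0)
JGT loop: taken
after LOAD R7, [R3]: R7=M[204]=8
after XOR R1, R7: R1=8^8=0
after ADD R3, 4: R3=204+4=208
after SUB R2, 1: R2=5-1=4
CMP R2, 0  (cmp 4,0)
JGT loop: taken
after LOAD R7, [R3]: R7=M[208]=14
after XOR R1, R7: R1=0^14=14
after ADD R3, 4: R3=208+4=212
after SUB R2, 1: R2=4-1=3
CMP R2, 0  (cmp 3,0)
JGT loop: taken
after LOAD R7, [R3]: R7=M[212]=9
after XOR R1, R7: R1=14^9=7
after ADD R3, 4: R3=212+4=216
after SUB R2, 1: R2=3-1=2
CMP R2, 0  (cmp 2,0)
JGT loop: taken
after LOAD R7, [R3]: R7=M[216]=0
after XOR R1, R7: R1=7^0=7
after ADD R3, 4: R3=216+4=220
after SUB R2, 1: R2=2-1=1
CMP R2, 0  (cmp 1,0)
JGT loop: taken
after LOAD R7, [R3]: R7=M[220]=25
after XOR R1, R7: R1=7^25=30
after ADD R3, 4: R3=220+4=224
after SUB R2, 1: R2=1-1=0
CMP R2, 0  (cmp 0,0)
JGT loop: not taken
STORE R1, [212] → M[212]=30
halt.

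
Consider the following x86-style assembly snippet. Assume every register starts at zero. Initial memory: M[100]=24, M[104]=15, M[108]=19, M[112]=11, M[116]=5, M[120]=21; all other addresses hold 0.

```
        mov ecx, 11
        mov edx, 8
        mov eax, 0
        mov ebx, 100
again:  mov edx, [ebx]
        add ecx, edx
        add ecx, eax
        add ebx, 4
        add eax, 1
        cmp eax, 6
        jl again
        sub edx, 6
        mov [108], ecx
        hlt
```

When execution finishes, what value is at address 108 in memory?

mov ecx, 11 → ecx=11
mov edx, 8 → edx=8
mov eax, 0 → eax=0
mov ebx, 100 → ebx=100
mov edx, [ebx] → edx=M[100]=24
add ecx, edx → ecx=11+24=35
add ecx, eax → ecx=35+0=35
add ebx, 4 → ebx=100+4=104
add eax, 1 → eax=0+1=1
cmp eax, 6  (cmp 1,6)
jl again: taken
mov edx, [ebx] → edx=M[104]=15
add ecx, edx → ecx=35+15=50
add ecx, eax → ecx=50+1=51
add ebx, 4 → ebx=104+4=108
add eax, 1 → eax=1+1=2
cmp eax, 6  (cmp 2,6)
jl again: taken
mov edx, [ebx] → edx=M[108]=19
add ecx, edx → ecx=51+19=70
add ecx, eax → ecx=70+2=72
add ebx, 4 → ebx=108+4=112
add eax, 1 → eax=2+1=3
cmp eax, 6  (cmp 3,6)
jl again: taken
mov edx, [ebx] → edx=M[112]=11
add ecx, edx → ecx=72+11=83
add ecx, eax → ecx=83+3=86
add ebx, 4 → ebx=112+4=116
add eax, 1 → eax=3+1=4
cmp eax, 6  (cmp 4,6)
jl again: taken
mov edx, [ebx] → edx=M[116]=5
add ecx, edx → ecx=86+5=91
add ecx, eax → ecx=91+4=95
add ebx, 4 → ebx=116+4=120
add eax, 1 → eax=4+1=5
cmp eax, 6  (cmp 5,6)
jl again: taken
mov edx, [ebx] → edx=M[120]=21
add ecx, edx → ecx=95+21=116
add ecx, eax → ecx=116+5=121
add ebx, 4 → ebx=120+4=124
add eax, 1 → eax=5+1=6
cmp eax, 6  (cmp 6,6)
jl again: not taken
sub edx, 6 → edx=21-6=15
mov [108], ecx → M[108]=121
halt.

121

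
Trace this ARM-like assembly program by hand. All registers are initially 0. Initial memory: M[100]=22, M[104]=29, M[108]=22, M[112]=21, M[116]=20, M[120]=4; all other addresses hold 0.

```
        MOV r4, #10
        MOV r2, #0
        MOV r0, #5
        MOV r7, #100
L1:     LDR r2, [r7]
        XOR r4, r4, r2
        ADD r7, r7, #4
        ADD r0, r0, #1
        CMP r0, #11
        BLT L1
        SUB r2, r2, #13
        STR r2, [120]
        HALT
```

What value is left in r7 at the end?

124

after MOV r4, #10: r4=10
after MOV r2, #0: r2=0
after MOV r0, #5: r0=5
after MOV r7, #100: r7=100
after LDR r2, [r7]: r2=M[100]=22
after XOR r4, r4, r2: r4=10^22=28
after ADD r7, r7, #4: r7=100+4=104
after ADD r0, r0, #1: r0=5+1=6
CMP r0, #11  (cmp 6,11)
BLT L1: taken
after LDR r2, [r7]: r2=M[104]=29
after XOR r4, r4, r2: r4=28^29=1
after ADD r7, r7, #4: r7=104+4=108
after ADD r0, r0, #1: r0=6+1=7
CMP r0, #11  (cmp 7,11)
BLT L1: taken
after LDR r2, [r7]: r2=M[108]=22
after XOR r4, r4, r2: r4=1^22=23
after ADD r7, r7, #4: r7=108+4=112
after ADD r0, r0, #1: r0=7+1=8
CMP r0, #11  (cmp 8,11)
BLT L1: taken
after LDR r2, [r7]: r2=M[112]=21
after XOR r4, r4, r2: r4=23^21=2
after ADD r7, r7, #4: r7=112+4=116
after ADD r0, r0, #1: r0=8+1=9
CMP r0, #11  (cmp 9,11)
BLT L1: taken
after LDR r2, [r7]: r2=M[116]=20
after XOR r4, r4, r2: r4=2^20=22
after ADD r7, r7, #4: r7=116+4=120
after ADD r0, r0, #1: r0=9+1=10
CMP r0, #11  (cmp 10,11)
BLT L1: taken
after LDR r2, [r7]: r2=M[120]=4
after XOR r4, r4, r2: r4=22^4=18
after ADD r7, r7, #4: r7=120+4=124
after ADD r0, r0, #1: r0=10+1=11
CMP r0, #11  (cmp 11,11)
BLT L1: not taken
after SUB r2, r2, #13: r2=4-13=-9
STR r2, [120] → M[120]=-9
halt.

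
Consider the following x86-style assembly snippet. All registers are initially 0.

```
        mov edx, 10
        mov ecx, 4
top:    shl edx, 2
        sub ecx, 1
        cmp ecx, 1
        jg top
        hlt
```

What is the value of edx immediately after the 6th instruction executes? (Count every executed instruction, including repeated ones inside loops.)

40

edx=10
ecx=4
edx=10<<2=40
ecx=4-1=3
cmp ecx, 1  (cmp 3,1)
jg top: taken
After step 6: edx = 40.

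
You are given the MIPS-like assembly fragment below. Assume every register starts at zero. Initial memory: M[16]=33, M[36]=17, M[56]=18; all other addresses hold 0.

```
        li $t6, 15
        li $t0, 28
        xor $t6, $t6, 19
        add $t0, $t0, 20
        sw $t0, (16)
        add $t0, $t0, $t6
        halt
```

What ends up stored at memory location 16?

48

li $t6, 15 → $t6=15
li $t0, 28 → $t0=28
xor $t6, $t6, 19 → $t6=15^19=28
add $t0, $t0, 20 → $t0=28+20=48
sw $t0, (16) → M[16]=48
add $t0, $t0, $t6 → $t0=48+28=76
halt.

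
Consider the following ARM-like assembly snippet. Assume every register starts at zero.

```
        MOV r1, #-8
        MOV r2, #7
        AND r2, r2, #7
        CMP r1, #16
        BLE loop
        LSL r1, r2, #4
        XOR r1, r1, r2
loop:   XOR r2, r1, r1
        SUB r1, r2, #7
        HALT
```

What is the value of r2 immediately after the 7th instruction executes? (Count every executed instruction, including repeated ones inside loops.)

after MOV r1, #-8: r1=-8
after MOV r2, #7: r2=7
after AND r2, r2, #7: r2=7&7=7
CMP r1, #16  (cmp -8,16)
BLE loop: taken
after XOR r2, r1, r1: r2=(-8)^(-8)=0
after SUB r1, r2, #7: r1=0-7=-7
After step 7: r2 = 0.

0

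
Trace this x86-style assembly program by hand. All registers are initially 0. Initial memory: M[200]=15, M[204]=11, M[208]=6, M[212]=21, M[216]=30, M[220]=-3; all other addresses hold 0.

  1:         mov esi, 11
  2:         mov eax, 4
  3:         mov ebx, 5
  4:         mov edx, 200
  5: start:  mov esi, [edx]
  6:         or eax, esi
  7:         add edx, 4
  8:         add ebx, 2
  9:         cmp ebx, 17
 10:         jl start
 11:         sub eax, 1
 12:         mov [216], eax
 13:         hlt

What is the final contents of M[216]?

esi=11
eax=4
ebx=5
edx=200
esi=M[200]=15
eax=4|15=15
edx=200+4=204
ebx=5+2=7
cmp ebx, 17  (cmp 7,17)
jl start: taken
esi=M[204]=11
eax=15|11=15
edx=204+4=208
ebx=7+2=9
cmp ebx, 17  (cmp 9,17)
jl start: taken
esi=M[208]=6
eax=15|6=15
edx=208+4=212
ebx=9+2=11
cmp ebx, 17  (cmp 11,17)
jl start: taken
esi=M[212]=21
eax=15|21=31
edx=212+4=216
ebx=11+2=13
cmp ebx, 17  (cmp 13,17)
jl start: taken
esi=M[216]=30
eax=31|30=31
edx=216+4=220
ebx=13+2=15
cmp ebx, 17  (cmp 15,17)
jl start: taken
esi=M[220]=-3
eax=31|(-3)=-1
edx=220+4=224
ebx=15+2=17
cmp ebx, 17  (cmp 17,17)
jl start: not taken
eax=(-1)-1=-2
mov [216], eax → M[216]=-2
halt.

-2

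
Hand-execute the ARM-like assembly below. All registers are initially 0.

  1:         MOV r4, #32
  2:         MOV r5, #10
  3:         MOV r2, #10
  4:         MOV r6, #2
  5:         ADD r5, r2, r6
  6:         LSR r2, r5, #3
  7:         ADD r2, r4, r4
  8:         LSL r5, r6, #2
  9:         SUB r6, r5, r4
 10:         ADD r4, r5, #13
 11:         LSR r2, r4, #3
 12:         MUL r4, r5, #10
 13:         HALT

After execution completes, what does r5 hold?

8

MOV r4, #32 → r4=32
MOV r5, #10 → r5=10
MOV r2, #10 → r2=10
MOV r6, #2 → r6=2
ADD r5, r2, r6 → r5=10+2=12
LSR r2, r5, #3 → r2=12>>3=1
ADD r2, r4, r4 → r2=32+32=64
LSL r5, r6, #2 → r5=2<<2=8
SUB r6, r5, r4 → r6=8-32=-24
ADD r4, r5, #13 → r4=8+13=21
LSR r2, r4, #3 → r2=21>>3=2
MUL r4, r5, #10 → r4=8*10=80
halt.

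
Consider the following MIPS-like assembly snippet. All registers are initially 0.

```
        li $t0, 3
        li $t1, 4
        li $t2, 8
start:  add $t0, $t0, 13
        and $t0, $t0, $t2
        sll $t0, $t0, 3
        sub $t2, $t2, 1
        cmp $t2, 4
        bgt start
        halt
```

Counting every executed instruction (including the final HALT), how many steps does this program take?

$t0=3
$t1=4
$t2=8
$t0=3+13=16
$t0=16&8=0
$t0=0<<3=0
$t2=8-1=7
cmp $t2, 4  (cmp 7,4)
bgt start: taken
$t0=0+13=13
$t0=13&7=5
$t0=5<<3=40
$t2=7-1=6
cmp $t2, 4  (cmp 6,4)
bgt start: taken
$t0=40+13=53
$t0=53&6=4
$t0=4<<3=32
$t2=6-1=5
cmp $t2, 4  (cmp 5,4)
bgt start: taken
$t0=32+13=45
$t0=45&5=5
$t0=5<<3=40
$t2=5-1=4
cmp $t2, 4  (cmp 4,4)
bgt start: not taken
halt.
Total executed instructions: 28.

28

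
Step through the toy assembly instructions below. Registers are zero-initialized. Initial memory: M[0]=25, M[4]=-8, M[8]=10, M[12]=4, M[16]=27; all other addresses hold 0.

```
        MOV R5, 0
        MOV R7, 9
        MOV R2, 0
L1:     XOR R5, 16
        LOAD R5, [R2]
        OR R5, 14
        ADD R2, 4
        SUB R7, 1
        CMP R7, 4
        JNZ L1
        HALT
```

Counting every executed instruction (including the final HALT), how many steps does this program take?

39

after MOV R5, 0: R5=0
after MOV R7, 9: R7=9
after MOV R2, 0: R2=0
after XOR R5, 16: R5=0^16=16
after LOAD R5, [R2]: R5=M[0]=25
after OR R5, 14: R5=25|14=31
after ADD R2, 4: R2=0+4=4
after SUB R7, 1: R7=9-1=8
CMP R7, 4  (cmp 8,4)
JNZ L1: taken
after XOR R5, 16: R5=31^16=15
after LOAD R5, [R2]: R5=M[4]=-8
after OR R5, 14: R5=(-8)|14=-2
after ADD R2, 4: R2=4+4=8
after SUB R7, 1: R7=8-1=7
CMP R7, 4  (cmp 7,4)
JNZ L1: taken
after XOR R5, 16: R5=(-2)^16=-18
after LOAD R5, [R2]: R5=M[8]=10
after OR R5, 14: R5=10|14=14
after ADD R2, 4: R2=8+4=12
after SUB R7, 1: R7=7-1=6
CMP R7, 4  (cmp 6,4)
JNZ L1: taken
after XOR R5, 16: R5=14^16=30
after LOAD R5, [R2]: R5=M[12]=4
after OR R5, 14: R5=4|14=14
after ADD R2, 4: R2=12+4=16
after SUB R7, 1: R7=6-1=5
CMP R7, 4  (cmp 5,4)
JNZ L1: taken
after XOR R5, 16: R5=14^16=30
after LOAD R5, [R2]: R5=M[16]=27
after OR R5, 14: R5=27|14=31
after ADD R2, 4: R2=16+4=20
after SUB R7, 1: R7=5-1=4
CMP R7, 4  (cmp 4,4)
JNZ L1: not taken
halt.
Total executed instructions: 39.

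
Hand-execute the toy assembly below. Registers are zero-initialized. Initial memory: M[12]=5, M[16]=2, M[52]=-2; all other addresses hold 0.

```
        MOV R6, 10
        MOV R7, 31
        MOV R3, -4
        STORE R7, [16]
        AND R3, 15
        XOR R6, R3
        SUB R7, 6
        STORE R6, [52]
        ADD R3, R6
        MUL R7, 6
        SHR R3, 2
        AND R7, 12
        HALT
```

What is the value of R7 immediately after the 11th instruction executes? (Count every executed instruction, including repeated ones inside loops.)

R6=10
R7=31
R3=-4
STORE R7, [16] → M[16]=31
R3=(-4)&15=12
R6=10^12=6
R7=31-6=25
STORE R6, [52] → M[52]=6
R3=12+6=18
R7=25*6=150
R3=18>>2=4
After step 11: R7 = 150.

150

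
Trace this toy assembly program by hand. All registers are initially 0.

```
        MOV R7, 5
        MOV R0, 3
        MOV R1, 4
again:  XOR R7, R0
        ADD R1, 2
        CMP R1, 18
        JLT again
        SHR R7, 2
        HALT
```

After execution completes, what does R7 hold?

MOV R7, 5 → R7=5
MOV R0, 3 → R0=3
MOV R1, 4 → R1=4
XOR R7, R0 → R7=5^3=6
ADD R1, 2 → R1=4+2=6
CMP R1, 18  (cmp 6,18)
JLT again: taken
XOR R7, R0 → R7=6^3=5
ADD R1, 2 → R1=6+2=8
CMP R1, 18  (cmp 8,18)
JLT again: taken
XOR R7, R0 → R7=5^3=6
ADD R1, 2 → R1=8+2=10
CMP R1, 18  (cmp 10,18)
JLT again: taken
XOR R7, R0 → R7=6^3=5
ADD R1, 2 → R1=10+2=12
CMP R1, 18  (cmp 12,18)
JLT again: taken
XOR R7, R0 → R7=5^3=6
ADD R1, 2 → R1=12+2=14
CMP R1, 18  (cmp 14,18)
JLT again: taken
XOR R7, R0 → R7=6^3=5
ADD R1, 2 → R1=14+2=16
CMP R1, 18  (cmp 16,18)
JLT again: taken
XOR R7, R0 → R7=5^3=6
ADD R1, 2 → R1=16+2=18
CMP R1, 18  (cmp 18,18)
JLT again: not taken
SHR R7, 2 → R7=6>>2=1
halt.

1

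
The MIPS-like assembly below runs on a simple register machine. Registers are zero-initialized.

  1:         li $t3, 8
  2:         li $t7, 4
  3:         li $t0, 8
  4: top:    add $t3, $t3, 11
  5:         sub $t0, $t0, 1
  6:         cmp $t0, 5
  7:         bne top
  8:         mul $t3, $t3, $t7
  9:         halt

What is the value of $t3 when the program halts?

$t3=8
$t7=4
$t0=8
$t3=8+11=19
$t0=8-1=7
cmp $t0, 5  (cmp 7,5)
bne top: taken
$t3=19+11=30
$t0=7-1=6
cmp $t0, 5  (cmp 6,5)
bne top: taken
$t3=30+11=41
$t0=6-1=5
cmp $t0, 5  (cmp 5,5)
bne top: not taken
$t3=41*4=164
halt.

164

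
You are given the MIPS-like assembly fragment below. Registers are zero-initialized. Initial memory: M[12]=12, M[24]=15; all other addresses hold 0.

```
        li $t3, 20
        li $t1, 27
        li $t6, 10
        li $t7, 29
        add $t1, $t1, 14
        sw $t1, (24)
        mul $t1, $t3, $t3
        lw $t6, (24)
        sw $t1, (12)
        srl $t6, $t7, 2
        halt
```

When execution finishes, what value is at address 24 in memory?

41

li $t3, 20 → $t3=20
li $t1, 27 → $t1=27
li $t6, 10 → $t6=10
li $t7, 29 → $t7=29
add $t1, $t1, 14 → $t1=27+14=41
sw $t1, (24) → M[24]=41
mul $t1, $t3, $t3 → $t1=20*20=400
lw $t6, (24) → $t6=M[24]=41
sw $t1, (12) → M[12]=400
srl $t6, $t7, 2 → $t6=29>>2=7
halt.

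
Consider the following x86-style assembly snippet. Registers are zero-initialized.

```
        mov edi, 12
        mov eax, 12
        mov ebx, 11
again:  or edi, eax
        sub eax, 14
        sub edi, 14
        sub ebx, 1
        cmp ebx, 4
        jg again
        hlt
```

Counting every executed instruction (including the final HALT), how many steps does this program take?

after mov edi, 12: edi=12
after mov eax, 12: eax=12
after mov ebx, 11: ebx=11
after or edi, eax: edi=12|12=12
after sub eax, 14: eax=12-14=-2
after sub edi, 14: edi=12-14=-2
after sub ebx, 1: ebx=11-1=10
cmp ebx, 4  (cmp 10,4)
jg again: taken
after or edi, eax: edi=(-2)|(-2)=-2
after sub eax, 14: eax=(-2)-14=-16
after sub edi, 14: edi=(-2)-14=-16
after sub ebx, 1: ebx=10-1=9
cmp ebx, 4  (cmp 9,4)
jg again: taken
after or edi, eax: edi=(-16)|(-16)=-16
after sub eax, 14: eax=(-16)-14=-30
after sub edi, 14: edi=(-16)-14=-30
after sub ebx, 1: ebx=9-1=8
cmp ebx, 4  (cmp 8,4)
jg again: taken
after or edi, eax: edi=(-30)|(-30)=-30
after sub eax, 14: eax=(-30)-14=-44
after sub edi, 14: edi=(-30)-14=-44
after sub ebx, 1: ebx=8-1=7
cmp ebx, 4  (cmp 7,4)
jg again: taken
after or edi, eax: edi=(-44)|(-44)=-44
after sub eax, 14: eax=(-44)-14=-58
after sub edi, 14: edi=(-44)-14=-58
after sub ebx, 1: ebx=7-1=6
cmp ebx, 4  (cmp 6,4)
jg again: taken
after or edi, eax: edi=(-58)|(-58)=-58
after sub eax, 14: eax=(-58)-14=-72
after sub edi, 14: edi=(-58)-14=-72
after sub ebx, 1: ebx=6-1=5
cmp ebx, 4  (cmp 5,4)
jg again: taken
after or edi, eax: edi=(-72)|(-72)=-72
after sub eax, 14: eax=(-72)-14=-86
after sub edi, 14: edi=(-72)-14=-86
after sub ebx, 1: ebx=5-1=4
cmp ebx, 4  (cmp 4,4)
jg again: not taken
halt.
Total executed instructions: 46.

46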